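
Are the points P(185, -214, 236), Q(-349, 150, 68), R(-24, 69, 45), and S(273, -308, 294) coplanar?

Yes

A normal to the plane through P, Q, R is n = PQ × PR = (-21980, -66882, -75046).
The plane has equation n·X = -7464408. For S: n·S = -7464408.
Equal, so S lies in the plane and all four are coplanar.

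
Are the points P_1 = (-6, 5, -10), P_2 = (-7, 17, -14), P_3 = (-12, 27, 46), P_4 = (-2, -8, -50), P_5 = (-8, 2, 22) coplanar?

No

The plane through P_1, P_2, P_3 has normal n = P_1P_2 × P_1P_3 = (760, 80, 50) and equation n·P = -4660.
Checking the remaining points: n·P_4 = -4660, n·P_5 = -4820.
Since n·P_5 = -4820 ≠ -4660, P_5 is off the plane and the points are not all coplanar.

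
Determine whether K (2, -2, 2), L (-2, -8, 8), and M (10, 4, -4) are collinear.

KL = (-4, -6, 6), KM = (8, 6, -6).
Comparing components 3 and 1: (6)(8) − (-4)(-6) = 24 ≠ 0, so KL and KM are not parallel and the points are not collinear.

No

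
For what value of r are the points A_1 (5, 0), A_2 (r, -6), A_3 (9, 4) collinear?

Collinearity: (A_2 − A_1) must be parallel to (A_3 − A_1) = (4, 4).
Cross-multiplying the components: (r − 5)·(4) = (-6)·(4).
Solving gives r = -1.

-1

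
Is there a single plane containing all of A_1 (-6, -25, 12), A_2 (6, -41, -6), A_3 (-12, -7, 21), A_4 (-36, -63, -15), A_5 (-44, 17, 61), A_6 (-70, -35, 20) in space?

No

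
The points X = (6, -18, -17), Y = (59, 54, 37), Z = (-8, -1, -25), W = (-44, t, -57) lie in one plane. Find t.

-23

The points are coplanar iff XY · (XZ × XW) = 0.
Expanding, this is linear in t: (-332)t + (-7636) = 0.
So t = -23.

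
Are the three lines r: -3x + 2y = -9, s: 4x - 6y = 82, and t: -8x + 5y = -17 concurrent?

Intersecting r and s: solving the 2×2 system gives (x, y) = (-11, -21).
Substitute into t: (-8)(-11) + (5)(-21) = -17.
This equals -17, so (-11, -21) lies on all three lines and they are concurrent.

Yes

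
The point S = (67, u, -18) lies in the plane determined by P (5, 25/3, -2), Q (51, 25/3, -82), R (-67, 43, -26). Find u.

Coplanarity requires PQ · (PR × PS) = 0.
PQ = (46, 0, -80), PR = (-72, 104/3, -24); the triple product is linear in u with coefficient 6864 and constant term 89232.
Setting it to zero: u = -13.

-13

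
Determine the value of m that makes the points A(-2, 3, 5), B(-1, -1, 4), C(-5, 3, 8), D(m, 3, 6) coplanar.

Coplanarity ⇔ det[AB; AC; AD] = 0.
Expanding, this is linear in m: (-12)m + (-36) = 0.
So m = -3.

-3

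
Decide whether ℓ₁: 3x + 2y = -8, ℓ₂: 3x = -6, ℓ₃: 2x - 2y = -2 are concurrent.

Yes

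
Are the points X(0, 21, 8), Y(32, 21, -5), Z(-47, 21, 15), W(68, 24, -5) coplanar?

No

The four points are coplanar iff the 3×3 determinant with rows XY, XZ, XW is zero.
Rows: (32, 0, -13), (-47, 0, 7), (68, 3, -13).
Expanding along the first row: (32)(-21) − (0)(135) + (-13)(-141) = 1161.
Nonzero ⇒ not coplanar.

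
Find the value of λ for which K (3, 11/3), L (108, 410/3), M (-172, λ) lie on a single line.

Collinearity: (M − K) must be parallel to (L − K) = (105, 133).
Cross-multiplying the components: (λ − 11/3)·(105) = (-175)·(133).
Solving gives λ = -218.

-218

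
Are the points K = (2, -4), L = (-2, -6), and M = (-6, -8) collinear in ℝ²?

Yes

KL = (-4, -2), KM = (-8, -4).
Twice the signed area of △KLM is (-4)(-4) − (-2)(-8) = 0.
The triangle is degenerate (zero area), so the points are collinear.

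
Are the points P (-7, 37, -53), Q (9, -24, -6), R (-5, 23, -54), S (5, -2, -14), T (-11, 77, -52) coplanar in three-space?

The plane through P, Q, R has normal n = PQ × PR = (719, 110, -102) and equation n·X = 4443.
Checking the remaining points: n·S = 4803, n·T = 5865.
Since n·S = 4803 ≠ 4443, S is off the plane and the points are not all coplanar.

No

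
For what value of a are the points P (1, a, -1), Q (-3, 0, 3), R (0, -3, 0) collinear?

Direction QR = (3, -3, -3). From the x-coordinate of P, the parameter along the line is τ = (1 − (-3))/3 = 4/3.
Then a = 0 + 4/3·(-3) = -4.

-4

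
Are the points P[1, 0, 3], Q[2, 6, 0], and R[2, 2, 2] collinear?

PQ = (1, 6, -3), PR = (1, 2, -1).
PQ × PR = (0, -2, -4).
The cross product is nonzero, so the points do not lie on one line.

No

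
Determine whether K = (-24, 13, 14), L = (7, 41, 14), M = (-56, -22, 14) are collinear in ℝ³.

KL = (31, 28, 0), KM = (-32, -35, 0).
KL × KM = (0, 0, -189).
The cross product is nonzero, so the points do not lie on one line.

No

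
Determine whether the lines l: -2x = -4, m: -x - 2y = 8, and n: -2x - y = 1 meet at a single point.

The three lines meet at one point iff the augmented coefficient matrix [aᵢ bᵢ cᵢ] has rank < 3, i.e. its determinant vanishes.
Here the determinant is 0.
It vanishes, so the lines are concurrent at (2, -5).

Yes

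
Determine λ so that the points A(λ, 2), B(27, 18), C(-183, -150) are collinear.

Collinearity: (A − B) must be parallel to (C − B) = (-210, -168).
Cross-multiplying the components: (λ − 27)·(-168) = (-16)·(-210).
Solving gives λ = 7.

7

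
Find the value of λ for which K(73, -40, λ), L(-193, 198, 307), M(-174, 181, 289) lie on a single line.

55

Collinearity requires KL × KM = 0; each component is linear in λ.
The x-component gives (-17)λ + (935) = 0, so λ = 55.
The remaining components then also vanish.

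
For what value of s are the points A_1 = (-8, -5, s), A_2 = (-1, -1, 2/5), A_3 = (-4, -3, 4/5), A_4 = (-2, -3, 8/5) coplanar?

The points are coplanar iff A_1A_2 · (A_1A_3 × A_1A_4) = 0.
Expanding, this is linear in s: (-4)s + (16/5) = 0.
So s = 4/5.

4/5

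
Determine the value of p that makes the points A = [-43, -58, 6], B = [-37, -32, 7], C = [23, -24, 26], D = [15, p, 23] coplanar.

-12

The points are coplanar iff AB · (AC × AD) = 0.
Expanding, this is linear in p: (-54)p + (-648) = 0.
So p = -12.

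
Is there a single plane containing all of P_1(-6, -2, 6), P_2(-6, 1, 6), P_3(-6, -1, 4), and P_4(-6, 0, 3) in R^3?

Yes

With P_1 as base: P_1P_2 = (0, 3, 0), P_1P_3 = (0, 1, -2), P_1P_4 = (0, 2, -3).
P_1P_3 × P_1P_4 = (1, 0, 0).
P_1P_2 · (P_1P_3 × P_1P_4) = 0.
The scalar triple product vanishes, so the four points are coplanar.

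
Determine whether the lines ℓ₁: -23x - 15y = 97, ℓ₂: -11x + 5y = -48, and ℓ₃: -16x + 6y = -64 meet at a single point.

No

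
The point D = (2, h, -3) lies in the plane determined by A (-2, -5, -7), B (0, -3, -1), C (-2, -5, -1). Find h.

-1

The plane through A, B, C has equation 12x − 12y = 36.
Substituting D: (-12)h + (24) = 36, so h = -1.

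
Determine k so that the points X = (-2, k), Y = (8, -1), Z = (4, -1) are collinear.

The three points are collinear iff det[XY; XZ] = 0.
This determinant is linear in k: (-4)k + (-4) = 0, so k = -1.

-1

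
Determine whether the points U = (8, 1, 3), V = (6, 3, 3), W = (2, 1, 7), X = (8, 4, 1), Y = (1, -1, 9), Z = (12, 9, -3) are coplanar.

No

The plane through U, V, W has normal n = UV × UW = (8, 8, 12) and equation n·P = 108.
Checking the remaining points: n·X = 108, n·Y = 108, n·Z = 132.
Since n·Z = 132 ≠ 108, Z is off the plane and the points are not all coplanar.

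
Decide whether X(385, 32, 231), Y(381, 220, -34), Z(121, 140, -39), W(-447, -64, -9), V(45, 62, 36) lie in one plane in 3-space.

Yes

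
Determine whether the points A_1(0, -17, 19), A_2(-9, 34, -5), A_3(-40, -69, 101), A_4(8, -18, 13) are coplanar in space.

A normal to the plane through A_1, A_2, A_3 is n = A_1A_2 × A_1A_3 = (2934, 1698, 2508).
The plane has equation n·P = 18786. For A_4: n·A_4 = 25512.
25512 ≠ 18786, so A_4 is off the plane.

No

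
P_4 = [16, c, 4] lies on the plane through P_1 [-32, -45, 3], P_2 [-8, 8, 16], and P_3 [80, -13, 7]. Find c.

A normal to the plane is n = P_1P_2 × P_1P_3 = (-204, 1360, -5168).
P_4 lies in the plane iff n · P_1P_4 = 0.
This gives (1360)c + (46240) = 0, so c = -34.

-34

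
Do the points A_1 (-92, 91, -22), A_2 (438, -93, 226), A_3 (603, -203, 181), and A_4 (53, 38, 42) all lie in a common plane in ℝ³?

No

With A_1 as base: A_1A_2 = (530, -184, 248), A_1A_3 = (695, -294, 203), A_1A_4 = (145, -53, 64).
A_1A_3 × A_1A_4 = (-8057, -15045, 5795).
A_1A_2 · (A_1A_3 × A_1A_4) = -64770.
Since -64770 ≠ 0, the four points are not coplanar.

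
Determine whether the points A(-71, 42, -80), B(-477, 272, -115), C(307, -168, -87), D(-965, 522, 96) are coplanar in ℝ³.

Yes

A normal to the plane through A, B, C is n = AB × AC = (-8960, -16072, -1680).
The plane has equation n·P = 95536. For D: n·D = 95536.
Equal, so D lies in the plane and all four are coplanar.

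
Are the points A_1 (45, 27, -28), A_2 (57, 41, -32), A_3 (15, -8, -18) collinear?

A_1A_2 = (12, 14, -4), A_1A_3 = (-30, -35, 10).
Each component of A_1A_3 is -5/2 times the corresponding component of A_1A_2, so A_1A_3 = -5/2·A_1A_2 and the points are collinear.

Yes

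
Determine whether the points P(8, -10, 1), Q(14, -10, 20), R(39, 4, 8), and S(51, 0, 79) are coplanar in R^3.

No

A normal to the plane through P, Q, R is n = PQ × PR = (-266, 547, 84).
The plane has equation n·X = -7514. For S: n·S = -6930.
-6930 ≠ -7514, so S is off the plane.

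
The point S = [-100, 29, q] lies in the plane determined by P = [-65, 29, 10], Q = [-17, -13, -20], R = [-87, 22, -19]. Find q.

-18

The plane through P, Q, R has equation 1008x + 2052y − 1260z = -18612.
Substituting S: (-1260)q + (-41292) = -18612, so q = -18.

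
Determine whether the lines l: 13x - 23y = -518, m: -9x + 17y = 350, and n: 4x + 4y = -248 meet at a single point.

Yes

Intersecting l and m: solving the 2×2 system gives (x, y) = (-54, -8).
Substitute into n: (4)(-54) + (4)(-8) = -248.
This equals -248, so (-54, -8) lies on all three lines and they are concurrent.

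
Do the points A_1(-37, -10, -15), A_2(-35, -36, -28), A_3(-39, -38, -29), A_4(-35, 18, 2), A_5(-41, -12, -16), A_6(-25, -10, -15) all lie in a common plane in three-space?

The plane through A_1, A_2, A_3 has normal n = A_1A_2 × A_1A_3 = (0, 54, -108) and equation n·P = 1080.
Checking the remaining points: n·A_4 = 756, n·A_5 = 1080, n·A_6 = 1080.
Since n·A_4 = 756 ≠ 1080, A_4 is off the plane and the points are not all coplanar.

No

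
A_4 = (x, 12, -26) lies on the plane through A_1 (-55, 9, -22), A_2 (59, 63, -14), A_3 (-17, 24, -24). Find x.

-42

The plane through A_1, A_2, A_3 has equation −228x + 532y − 342z = 24852.
Substituting A_4: (-228)x + (15276) = 24852, so x = -42.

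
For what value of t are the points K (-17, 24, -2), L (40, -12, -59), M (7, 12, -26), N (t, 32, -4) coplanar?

-15

The points are coplanar iff KL · (KM × KN) = 0.
Expanding, this is linear in t: (180)t + (2700) = 0.
So t = -15.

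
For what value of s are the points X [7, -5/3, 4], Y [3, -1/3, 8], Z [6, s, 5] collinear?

-4/3

Collinearity requires XY × XZ = 0; each component is linear in s.
The x-component gives (-4)s + (-16/3) = 0, so s = -4/3.
The remaining components then also vanish.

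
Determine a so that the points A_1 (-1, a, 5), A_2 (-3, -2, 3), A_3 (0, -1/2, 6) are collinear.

Direction A_2A_3 = (3, 3/2, 3). From the x-coordinate of A_1, the parameter along the line is τ = (-1 − (-3))/3 = 2/3.
Then a = (-2) + 2/3·(3/2) = -1.

-1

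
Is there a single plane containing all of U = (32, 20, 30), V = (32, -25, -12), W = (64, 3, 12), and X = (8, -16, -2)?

A normal to the plane through U, V, W is n = UV × UW = (96, -1344, 1440).
The plane has equation n·P = 19392. For X: n·X = 19392.
Equal, so X lies in the plane and all four are coplanar.

Yes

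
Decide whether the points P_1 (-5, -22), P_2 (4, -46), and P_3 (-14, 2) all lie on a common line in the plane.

P_1P_2 = (9, -24), P_1P_3 = (-9, 24).
det[P_1P_2; P_1P_3] = (9)(24) − (-24)(-9) = 0.
The determinant is zero, so the points are collinear.

Yes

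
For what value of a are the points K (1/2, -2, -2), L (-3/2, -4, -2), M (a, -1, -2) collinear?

Direction KL = (-2, -2, 0). From the y-coordinate of M, the parameter along the line is τ = (-1 − (-2))/(-2) = -1/2.
Then a = 1/2 + (-1/2)·(-2) = 3/2.

3/2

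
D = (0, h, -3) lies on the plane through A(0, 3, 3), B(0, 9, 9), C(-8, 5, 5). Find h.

Coplanarity requires AB · (AC × AD) = 0.
AB = (0, 6, 6), AC = (-8, 2, 2); the triple product is linear in h with coefficient -48 and constant term -144.
Setting it to zero: h = -3.

-3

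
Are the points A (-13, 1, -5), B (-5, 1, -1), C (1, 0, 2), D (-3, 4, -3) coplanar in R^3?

A normal to the plane through A, B, C is n = AB × AC = (4, 0, -8).
The plane has equation n·P = -12. For D: n·D = 12.
12 ≠ -12, so D is off the plane.

No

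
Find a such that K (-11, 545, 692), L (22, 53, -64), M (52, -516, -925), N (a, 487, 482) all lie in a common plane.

The points are coplanar iff KL · (KM × KN) = 0.
Expanding, this is linear in a: (-6552)a + (438984) = 0.
So a = 67.

67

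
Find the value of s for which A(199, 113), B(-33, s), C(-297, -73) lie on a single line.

26

Collinearity: (B − A) must be parallel to (C − A) = (-496, -186).
Cross-multiplying the components: (s − 113)·(-496) = (-232)·(-186).
Solving gives s = 26.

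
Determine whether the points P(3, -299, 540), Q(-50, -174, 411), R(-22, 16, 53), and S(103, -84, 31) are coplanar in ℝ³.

No

With P as base: PQ = (-53, 125, -129), PR = (-25, 315, -487), PS = (100, 215, -509).
PR × PS = (-55630, -61425, -36875).
PQ · (PR × PS) = 27140.
Since 27140 ≠ 0, the four points are not coplanar.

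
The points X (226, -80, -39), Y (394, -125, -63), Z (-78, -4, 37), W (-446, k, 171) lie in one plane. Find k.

81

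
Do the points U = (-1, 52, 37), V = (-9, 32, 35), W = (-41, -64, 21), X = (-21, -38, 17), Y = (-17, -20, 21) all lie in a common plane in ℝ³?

Yes

The plane through U, V, W has normal n = UV × UW = (88, -48, 128) and equation n·P = 2152.
Checking the remaining points: n·X = 2152, n·Y = 2152.
All equal 2152, so all 5 points lie in one plane.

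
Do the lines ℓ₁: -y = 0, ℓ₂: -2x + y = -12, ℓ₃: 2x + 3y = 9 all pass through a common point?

No

Intersecting ℓ₁ and ℓ₂: solving the 2×2 system gives (x, y) = (6, 0).
Substitute into ℓ₃: (2)(6) + (3)(0) = 12.
But ℓ₃ requires 9 ≠ 12, so the three lines have no common point.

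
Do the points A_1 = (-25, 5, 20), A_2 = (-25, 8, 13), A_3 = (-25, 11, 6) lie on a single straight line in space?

A_1A_2 = (0, 3, -7), A_1A_3 = (0, 6, -14).
Each component of A_1A_3 is 2 times the corresponding component of A_1A_2, so A_1A_3 = 2·A_1A_2 and the points are collinear.

Yes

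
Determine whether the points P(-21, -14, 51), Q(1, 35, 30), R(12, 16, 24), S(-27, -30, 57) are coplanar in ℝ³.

Yes

With P as base: PQ = (22, 49, -21), PR = (33, 30, -27), PS = (-6, -16, 6).
PR × PS = (-252, -36, -348).
PQ · (PR × PS) = 0.
The scalar triple product vanishes, so the four points are coplanar.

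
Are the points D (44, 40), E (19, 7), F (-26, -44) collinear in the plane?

No

DE = (-25, -33), DF = (-70, -84).
det[DE; DF] = (-25)(-84) − (-33)(-70) = -210.
The determinant is nonzero, so they are not collinear.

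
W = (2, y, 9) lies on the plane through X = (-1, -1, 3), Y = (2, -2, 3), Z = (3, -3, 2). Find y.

The plane through X, Y, Z has equation 1x + 3y − 2z = -10.
Substituting W: (3)y + (-16) = -10, so y = 2.

2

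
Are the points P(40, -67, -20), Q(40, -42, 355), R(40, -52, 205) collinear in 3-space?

PQ = (0, 25, 375), PR = (0, 15, 225).
Each component of PR is 3/5 times the corresponding component of PQ, so PR = 3/5·PQ and the points are collinear.

Yes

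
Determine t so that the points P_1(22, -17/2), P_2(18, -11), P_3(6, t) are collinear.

Collinearity: (P_3 − P_1) must be parallel to (P_2 − P_1) = (-4, -5/2).
Cross-multiplying the components: (t − (-17/2))·(-4) = (-16)·(-5/2).
Solving gives t = -37/2.

-37/2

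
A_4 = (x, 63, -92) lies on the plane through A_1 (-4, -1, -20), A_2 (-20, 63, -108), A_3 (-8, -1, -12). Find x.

-28

Coplanarity requires A_1A_2 · (A_1A_3 × A_1A_4) = 0.
A_1A_2 = (-16, 64, -88), A_1A_3 = (-4, 0, 8); the triple product is linear in x with coefficient 512 and constant term 14336.
Setting it to zero: x = -28.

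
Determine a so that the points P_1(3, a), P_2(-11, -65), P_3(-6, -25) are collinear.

The three points are collinear iff det[P_1P_2; P_1P_3] = 0.
This determinant is linear in a: (5)a + (-235) = 0, so a = 47.

47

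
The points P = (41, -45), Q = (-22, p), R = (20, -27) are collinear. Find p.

9

Collinearity: (Q − P) must be parallel to (R − P) = (-21, 18).
Cross-multiplying the components: (p − (-45))·(-21) = (-63)·(18).
Solving gives p = 9.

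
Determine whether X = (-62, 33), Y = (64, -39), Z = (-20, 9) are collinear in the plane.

XY = (126, -72), XZ = (42, -24).
Checking proportionality: XZ = 1/3·XY, so the vectors are parallel and the points are collinear.

Yes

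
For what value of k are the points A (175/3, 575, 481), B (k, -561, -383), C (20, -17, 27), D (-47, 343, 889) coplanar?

-49/3

Coplanarity ⇔ det[AB; AC; AD] = 0.
Expanding, this is linear in k: (-346864)k + (-16996336/3) = 0.
So k = -49/3.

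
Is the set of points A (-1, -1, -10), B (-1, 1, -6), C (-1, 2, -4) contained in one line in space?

Yes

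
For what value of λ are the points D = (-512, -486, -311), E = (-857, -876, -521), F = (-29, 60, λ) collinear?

Direction DE = (-345, -390, -210). From the x-coordinate of F, the parameter along the line is τ = (-29 − (-512))/(-345) = -7/5.
Then λ = (-311) + (-7/5)·(-210) = -17.

-17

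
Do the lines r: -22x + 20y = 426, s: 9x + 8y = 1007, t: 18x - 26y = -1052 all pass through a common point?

Yes

Intersecting r and s: solving the 2×2 system gives (x, y) = (47, 73).
Substitute into t: (18)(47) + (-26)(73) = -1052.
This equals -1052, so (47, 73) lies on all three lines and they are concurrent.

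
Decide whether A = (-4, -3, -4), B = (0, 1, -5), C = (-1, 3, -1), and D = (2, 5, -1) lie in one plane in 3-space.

No

The four points are coplanar iff the 3×3 determinant with rows AB, AC, AD is zero.
Rows: (4, 4, -1), (3, 6, 3), (6, 8, 3).
Expanding along the first row: (4)(-6) − (4)(-9) + (-1)(-12) = 24.
Nonzero ⇒ not coplanar.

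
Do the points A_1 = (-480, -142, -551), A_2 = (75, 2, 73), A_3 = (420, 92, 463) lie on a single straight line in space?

A_1A_2 = (555, 144, 624), A_1A_3 = (900, 234, 1014).
A_1A_2 × A_1A_3 = (0, -1170, 270).
The cross product is nonzero, so the points do not lie on one line.

No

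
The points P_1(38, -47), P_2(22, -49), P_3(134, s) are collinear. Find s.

Collinearity: (P_3 − P_1) must be parallel to (P_2 − P_1) = (-16, -2).
Cross-multiplying the components: (s − (-47))·(-16) = (96)·(-2).
Solving gives s = -35.

-35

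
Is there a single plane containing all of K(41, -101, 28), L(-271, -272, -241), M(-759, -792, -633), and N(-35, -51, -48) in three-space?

The four points are coplanar iff the 3×3 determinant with rows KL, KM, KN is zero.
Rows: (-312, -171, -269), (-800, -691, -661), (-76, 50, -76).
Expanding along the first row: (-312)(85566) − (-171)(10564) + (-269)(-92516) = -3344.
Nonzero ⇒ not coplanar.

No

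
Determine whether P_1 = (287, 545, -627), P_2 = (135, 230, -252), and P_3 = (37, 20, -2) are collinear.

No

P_1P_2 = (-152, -315, 375), P_1P_3 = (-250, -525, 625).
Comparing components 3 and 1: (375)(-250) − (-152)(625) = 1250 ≠ 0, so P_1P_2 and P_1P_3 are not parallel and the points are not collinear.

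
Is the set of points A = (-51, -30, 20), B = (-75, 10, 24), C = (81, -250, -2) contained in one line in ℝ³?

Yes

AB = (-24, 40, 4), AC = (132, -220, -22).
Each component of AC is -11/2 times the corresponding component of AB, so AC = -11/2·AB and the points are collinear.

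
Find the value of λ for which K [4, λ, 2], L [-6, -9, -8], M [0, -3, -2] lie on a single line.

1

Collinearity requires KL × KM = 0; each component is linear in λ.
The x-component gives (-6)λ + (6) = 0, so λ = 1.
The remaining components then also vanish.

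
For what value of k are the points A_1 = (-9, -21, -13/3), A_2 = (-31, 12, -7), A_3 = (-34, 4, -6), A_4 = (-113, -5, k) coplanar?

Normal to plane A_1A_2A_3: n = (35/3, 30, 275); plane equation n·P = -5780/3.
Requiring n·A_4 = -5780/3: (275)k + (-4405/3) = -5780/3.
So k = -5/3.

-5/3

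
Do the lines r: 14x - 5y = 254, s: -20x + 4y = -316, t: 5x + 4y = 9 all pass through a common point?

Intersecting r and s: solving the 2×2 system gives (x, y) = (141/11, -164/11).
Substitute into t: (5)(141/11) + (4)(-164/11) = 49/11.
But t requires 9 ≠ 49/11, so the three lines have no common point.

No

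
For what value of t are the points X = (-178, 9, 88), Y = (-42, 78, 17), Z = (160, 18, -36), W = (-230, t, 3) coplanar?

Normal to plane XYZ: n = (-7917, -7134, -22098); plane equation n·P = -599604.
Requiring n·W = -599604: (-7134)t + (1754616) = -599604.
So t = 330.

330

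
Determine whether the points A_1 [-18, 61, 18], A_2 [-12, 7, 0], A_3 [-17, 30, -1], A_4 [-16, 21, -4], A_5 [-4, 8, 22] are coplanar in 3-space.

The plane through A_1, A_2, A_3 has normal n = A_1A_2 × A_1A_3 = (468, 96, -132) and equation n·P = -4944.
Checking the remaining points: n·A_4 = -4944, n·A_5 = -4008.
Since n·A_5 = -4008 ≠ -4944, A_5 is off the plane and the points are not all coplanar.

No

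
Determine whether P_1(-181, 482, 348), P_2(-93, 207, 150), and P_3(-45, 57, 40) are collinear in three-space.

P_1P_2 = (88, -275, -198), P_1P_3 = (136, -425, -308).
Comparing components 2 and 3: (-275)(-308) − (-198)(-425) = 550 ≠ 0, so P_1P_2 and P_1P_3 are not parallel and the points are not collinear.

No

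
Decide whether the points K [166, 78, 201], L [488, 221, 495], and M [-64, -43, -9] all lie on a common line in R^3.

No

KL = (322, 143, 294), KM = (-230, -121, -210).
Comparing components 2 and 3: (143)(-210) − (294)(-121) = 5544 ≠ 0, so KL and KM are not parallel and the points are not collinear.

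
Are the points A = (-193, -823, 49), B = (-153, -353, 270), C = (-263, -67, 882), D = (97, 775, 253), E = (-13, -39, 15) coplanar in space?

Yes

The plane through A, B, C has normal n = AB × AC = (224434, -48790, 63140) and equation n·P = -67732.
Checking the remaining points: n·D = -67732, n·E = -67732.
All equal -67732, so all 5 points lie in one plane.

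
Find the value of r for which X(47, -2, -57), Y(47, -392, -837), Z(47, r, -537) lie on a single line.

-242

Direction XY = (0, -390, -780). From the z-coordinate of Z, the parameter along the line is τ = (-537 − (-57))/(-780) = 8/13.
Then r = (-2) + 8/13·(-390) = -242.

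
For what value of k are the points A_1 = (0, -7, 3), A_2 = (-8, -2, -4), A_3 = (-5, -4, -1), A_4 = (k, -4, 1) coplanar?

Normal to plane A_1A_2A_3: n = (1, 3, 1); plane equation n·P = -18.
Requiring n·A_4 = -18: (1)k + (-11) = -18.
So k = -7.

-7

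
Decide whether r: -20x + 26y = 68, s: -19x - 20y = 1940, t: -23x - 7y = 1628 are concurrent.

No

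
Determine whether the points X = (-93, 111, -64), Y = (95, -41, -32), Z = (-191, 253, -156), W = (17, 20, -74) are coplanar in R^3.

No

The four points are coplanar iff the 3×3 determinant with rows XY, XZ, XW is zero.
Rows: (188, -152, 32), (-98, 142, -92), (110, -91, -10).
Expanding along the first row: (188)(-9792) − (-152)(11100) + (32)(-6702) = -368160.
Nonzero ⇒ not coplanar.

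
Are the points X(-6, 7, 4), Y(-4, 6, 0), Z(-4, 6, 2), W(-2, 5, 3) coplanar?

The four points are coplanar iff the 3×3 determinant with rows XY, XZ, XW is zero.
Rows: (2, -1, -4), (2, -1, -2), (4, -2, -1).
Expanding along the first row: (2)(-3) − (-1)(6) + (-4)(0) = 0.
Zero determinant ⇒ coplanar.

Yes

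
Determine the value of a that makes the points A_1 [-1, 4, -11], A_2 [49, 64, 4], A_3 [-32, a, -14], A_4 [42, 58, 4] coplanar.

-26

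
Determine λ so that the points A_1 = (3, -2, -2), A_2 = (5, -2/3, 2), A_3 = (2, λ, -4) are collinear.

Collinearity requires A_1A_2 × A_1A_3 = 0; each component is linear in λ.
The x-component gives (-4)λ + (-32/3) = 0, so λ = -8/3.
The remaining components then also vanish.

-8/3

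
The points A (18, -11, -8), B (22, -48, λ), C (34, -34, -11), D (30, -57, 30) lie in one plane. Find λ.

Normal to plane ACD: n = (-1012, -644, -460); plane equation n·P = -7452.
Requiring n·B = -7452: (-460)λ + (8648) = -7452.
So λ = 35.

35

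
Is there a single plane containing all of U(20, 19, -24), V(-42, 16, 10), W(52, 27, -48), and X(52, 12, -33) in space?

A normal to the plane through U, V, W is n = UV × UW = (-200, -400, -400).
The plane has equation n·P = -2000. For X: n·X = -2000.
Equal, so X lies in the plane and all four are coplanar.

Yes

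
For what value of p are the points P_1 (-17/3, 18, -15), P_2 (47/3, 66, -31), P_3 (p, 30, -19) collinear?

-1/3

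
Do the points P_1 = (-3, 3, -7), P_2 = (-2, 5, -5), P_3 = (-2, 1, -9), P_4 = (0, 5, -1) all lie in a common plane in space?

No

A normal to the plane through P_1, P_2, P_3 is n = P_1P_2 × P_1P_3 = (0, 4, -4).
The plane has equation n·P = 40. For P_4: n·P_4 = 24.
24 ≠ 40, so P_4 is off the plane.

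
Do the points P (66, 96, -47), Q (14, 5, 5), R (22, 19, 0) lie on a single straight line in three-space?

PQ = (-52, -91, 52), PR = (-44, -77, 47).
Comparing components 2 and 3: (-91)(47) − (52)(-77) = -273 ≠ 0, so PQ and PR are not parallel and the points are not collinear.

No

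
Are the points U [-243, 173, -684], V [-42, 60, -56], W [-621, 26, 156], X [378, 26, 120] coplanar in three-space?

Yes

A normal to the plane through U, V, W is n = UV × UW = (-2604, -406224, -72261).
The plane has equation n·P = -20217456. For X: n·X = -20217456.
Equal, so X lies in the plane and all four are coplanar.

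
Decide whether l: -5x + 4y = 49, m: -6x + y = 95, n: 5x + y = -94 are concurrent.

No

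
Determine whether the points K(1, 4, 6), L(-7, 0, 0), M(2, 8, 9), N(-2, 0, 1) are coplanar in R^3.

No

A normal to the plane through K, L, M is n = KL × KM = (12, 18, -28).
The plane has equation n·P = -84. For N: n·N = -52.
-52 ≠ -84, so N is off the plane.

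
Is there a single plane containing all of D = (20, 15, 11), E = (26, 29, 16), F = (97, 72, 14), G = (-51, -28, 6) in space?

No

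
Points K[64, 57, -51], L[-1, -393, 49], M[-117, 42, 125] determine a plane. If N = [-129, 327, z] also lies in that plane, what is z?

113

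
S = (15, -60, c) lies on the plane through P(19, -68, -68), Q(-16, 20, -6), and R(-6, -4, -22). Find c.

-64

A normal to the plane is n = PQ × PR = (80, 60, -40).
S lies in the plane iff n · PS = 0.
This gives (-40)c + (-2560) = 0, so c = -64.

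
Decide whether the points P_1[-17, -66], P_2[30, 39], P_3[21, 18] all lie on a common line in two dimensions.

No

P_1P_2 = (47, 105), P_1P_3 = (38, 84).
Twice the signed area of △P_1P_2P_3 is (47)(84) − (105)(38) = -42.
The area is nonzero, so the three points are not collinear.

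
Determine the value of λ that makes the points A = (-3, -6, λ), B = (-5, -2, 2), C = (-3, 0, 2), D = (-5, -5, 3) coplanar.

Coplanarity ⇔ det[AB; AC; AD] = 0.
Expanding, this is linear in λ: (6)λ + (-24) = 0.
So λ = 4.

4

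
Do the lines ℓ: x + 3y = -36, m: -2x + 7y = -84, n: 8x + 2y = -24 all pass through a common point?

Yes

The three lines meet at one point iff the augmented coefficient matrix [aᵢ bᵢ cᵢ] has rank < 3, i.e. its determinant vanishes.
Here the determinant is 0.
It vanishes, so the lines are concurrent at (0, -12).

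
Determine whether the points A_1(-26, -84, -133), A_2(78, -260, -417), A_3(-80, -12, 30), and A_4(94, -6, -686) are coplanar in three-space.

Yes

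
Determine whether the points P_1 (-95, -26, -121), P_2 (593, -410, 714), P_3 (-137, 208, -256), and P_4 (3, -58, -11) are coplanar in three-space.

No

The four points are coplanar iff the 3×3 determinant with rows P_1P_2, P_1P_3, P_1P_4 is zero.
Rows: (688, -384, 835), (-42, 234, -135), (98, -32, 110).
Expanding along the first row: (688)(21420) − (-384)(8610) + (835)(-21588) = 17220.
Nonzero ⇒ not coplanar.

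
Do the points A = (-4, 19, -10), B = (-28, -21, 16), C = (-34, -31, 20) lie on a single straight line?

AB = (-24, -40, 26), AC = (-30, -50, 30).
AB × AC = (100, -60, 0).
The cross product is nonzero, so the points do not lie on one line.

No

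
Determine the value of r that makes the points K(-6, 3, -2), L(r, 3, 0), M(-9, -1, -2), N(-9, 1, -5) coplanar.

-5

The points are coplanar iff KL · (KM × KN) = 0.
Expanding, this is linear in r: (12)r + (60) = 0.
So r = -5.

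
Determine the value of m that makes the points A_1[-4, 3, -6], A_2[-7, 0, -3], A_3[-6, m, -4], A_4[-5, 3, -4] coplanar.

1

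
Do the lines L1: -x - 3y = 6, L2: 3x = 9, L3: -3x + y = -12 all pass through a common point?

Yes

The three lines meet at one point iff the augmented coefficient matrix [aᵢ bᵢ cᵢ] has rank < 3, i.e. its determinant vanishes.
Here the determinant is 0.
It vanishes, so the lines are concurrent at (3, -3).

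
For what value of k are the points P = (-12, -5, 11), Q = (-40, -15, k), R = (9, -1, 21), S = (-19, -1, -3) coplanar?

Normal to plane PRS: n = (-96, 224, 112); plane equation n·X = 1264.
Requiring n·Q = 1264: (112)k + (480) = 1264.
So k = 7.

7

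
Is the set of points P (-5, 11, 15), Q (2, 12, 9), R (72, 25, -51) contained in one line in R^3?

PQ = (7, 1, -6), PR = (77, 14, -66).
Comparing components 2 and 3: (1)(-66) − (-6)(14) = 18 ≠ 0, so PQ and PR are not parallel and the points are not collinear.

No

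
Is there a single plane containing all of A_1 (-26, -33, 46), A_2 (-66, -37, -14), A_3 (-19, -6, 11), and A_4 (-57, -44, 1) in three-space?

The four points are coplanar iff the 3×3 determinant with rows A_1A_2, A_1A_3, A_1A_4 is zero.
Rows: (-40, -4, -60), (7, 27, -35), (-31, -11, -45).
Expanding along the first row: (-40)(-1600) − (-4)(-1400) + (-60)(760) = 12800.
Nonzero ⇒ not coplanar.

No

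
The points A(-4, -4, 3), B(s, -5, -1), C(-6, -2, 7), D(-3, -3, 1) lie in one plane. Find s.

The points are coplanar iff AB · (AC × AD) = 0.
Expanding, this is linear in s: (-8)s + (-16) = 0.
So s = -2.

-2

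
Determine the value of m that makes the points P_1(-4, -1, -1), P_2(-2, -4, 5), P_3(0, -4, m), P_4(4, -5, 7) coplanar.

Normal to plane P_1P_2P_4: n = (0, 32, 16); plane equation n·P = -48.
Requiring n·P_3 = -48: (16)m + (-128) = -48.
So m = 5.

5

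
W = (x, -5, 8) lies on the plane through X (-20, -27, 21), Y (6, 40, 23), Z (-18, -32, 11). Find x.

-6

The plane through X, Y, Z has equation −660x + 264y − 264z = 528.
Substituting W: (-660)x + (-3432) = 528, so x = -6.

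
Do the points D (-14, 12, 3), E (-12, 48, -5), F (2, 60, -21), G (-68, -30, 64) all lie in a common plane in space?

Yes

A normal to the plane through D, E, F is n = DE × DF = (-480, -80, -480).
The plane has equation n·P = 4320. For G: n·G = 4320.
Equal, so G lies in the plane and all four are coplanar.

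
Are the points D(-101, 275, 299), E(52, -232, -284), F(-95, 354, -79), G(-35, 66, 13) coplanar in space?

No

With D as base: DE = (153, -507, -583), DF = (6, 79, -378), DG = (66, -209, -286).
DF × DG = (-101596, -23232, -6468).
DE · (DF × DG) = 5280.
Since 5280 ≠ 0, the four points are not coplanar.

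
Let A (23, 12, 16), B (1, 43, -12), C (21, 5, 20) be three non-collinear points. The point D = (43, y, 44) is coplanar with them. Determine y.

The plane through A, B, C has equation −72x + 144y + 216z = 3528.
Substituting D: (144)y + (6408) = 3528, so y = -20.

-20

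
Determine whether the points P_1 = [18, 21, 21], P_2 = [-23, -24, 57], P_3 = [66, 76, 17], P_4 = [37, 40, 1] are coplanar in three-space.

The four points are coplanar iff the 3×3 determinant with rows P_1P_2, P_1P_3, P_1P_4 is zero.
Rows: (-41, -45, 36), (48, 55, -4), (19, 19, -20).
Expanding along the first row: (-41)(-1024) − (-45)(-884) + (36)(-133) = -2584.
Nonzero ⇒ not coplanar.

No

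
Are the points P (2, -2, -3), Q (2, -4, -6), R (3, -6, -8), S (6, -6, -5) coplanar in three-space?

Yes

With P as base: PQ = (0, -2, -3), PR = (1, -4, -5), PS = (4, -4, -2).
PR × PS = (-12, -18, 12).
PQ · (PR × PS) = 0.
The scalar triple product vanishes, so the four points are coplanar.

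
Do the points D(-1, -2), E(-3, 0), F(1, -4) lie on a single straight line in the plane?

Yes

DE = (-2, 2), DF = (2, -2).
det[DE; DF] = (-2)(-2) − (2)(2) = 0.
The determinant is zero, so the points are collinear.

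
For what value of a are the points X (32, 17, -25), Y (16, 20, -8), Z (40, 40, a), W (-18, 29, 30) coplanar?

Normal to plane XYW: n = (-39, 30, -42); plane equation n·P = 312.
Requiring n·Z = 312: (-42)a + (-360) = 312.
So a = -16.

-16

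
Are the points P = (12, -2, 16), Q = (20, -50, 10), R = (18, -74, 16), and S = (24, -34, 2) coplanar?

With P as base: PQ = (8, -48, -6), PR = (6, -72, 0), PS = (12, -32, -14).
PR × PS = (1008, 84, 672).
PQ · (PR × PS) = 0.
The scalar triple product vanishes, so the four points are coplanar.

Yes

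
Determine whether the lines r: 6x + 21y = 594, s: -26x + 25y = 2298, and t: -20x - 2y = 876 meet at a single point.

Intersecting r and s: solving the 2×2 system gives (x, y) = (-48, 42).
Substitute into t: (-20)(-48) + (-2)(42) = 876.
This equals 876, so (-48, 42) lies on all three lines and they are concurrent.

Yes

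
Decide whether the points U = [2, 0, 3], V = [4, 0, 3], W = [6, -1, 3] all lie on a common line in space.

No

UV = (2, 0, 0), UW = (4, -1, 0).
Comparing components 1 and 2: (2)(-1) − (0)(4) = -2 ≠ 0, so UV and UW are not parallel and the points are not collinear.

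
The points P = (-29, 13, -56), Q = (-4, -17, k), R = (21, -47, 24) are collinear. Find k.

Direction PR = (50, -60, 80). From the x-coordinate of Q, the parameter along the line is τ = (-4 − (-29))/50 = 1/2.
Then k = (-56) + 1/2·(80) = -16.

-16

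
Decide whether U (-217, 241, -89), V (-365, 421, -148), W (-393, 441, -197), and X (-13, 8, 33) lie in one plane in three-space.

A normal to the plane through U, V, W is n = UV × UW = (-7640, -5600, 2080).
The plane has equation n·P = 123160. For X: n·X = 123160.
Equal, so X lies in the plane and all four are coplanar.

Yes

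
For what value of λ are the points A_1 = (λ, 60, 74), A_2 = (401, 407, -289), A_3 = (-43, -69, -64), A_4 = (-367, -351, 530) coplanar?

Coplanarity ⇔ det[A_1A_2; A_1A_3; A_1A_4] = 0.
Expanding, this is linear in λ: (219294)λ + (-11183994) = 0.
So λ = 51.

51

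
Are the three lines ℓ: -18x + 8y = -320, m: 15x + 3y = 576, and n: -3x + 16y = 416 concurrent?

Yes

The three lines meet at one point iff the augmented coefficient matrix [aᵢ bᵢ cᵢ] has rank < 3, i.e. its determinant vanishes.
Here the determinant is 0.
It vanishes, so the lines are concurrent at (32, 32).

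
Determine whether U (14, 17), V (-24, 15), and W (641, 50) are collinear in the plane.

UV = (-38, -2), UW = (627, 33).
Checking proportionality: UW = -33/2·UV, so the vectors are parallel and the points are collinear.

Yes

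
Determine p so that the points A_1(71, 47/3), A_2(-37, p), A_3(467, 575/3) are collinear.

Collinearity: (A_2 − A_1) must be parallel to (A_3 − A_1) = (396, 176).
Cross-multiplying the components: (p − 47/3)·(396) = (-108)·(176).
Solving gives p = -97/3.

-97/3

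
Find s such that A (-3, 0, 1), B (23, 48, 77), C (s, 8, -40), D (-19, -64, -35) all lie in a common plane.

-14

The points are coplanar iff AB · (AC × AD) = 0.
Expanding, this is linear in s: (-3136)s + (-43904) = 0.
So s = -14.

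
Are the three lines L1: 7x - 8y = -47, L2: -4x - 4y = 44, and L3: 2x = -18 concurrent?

Intersecting L1 and L2: solving the 2×2 system gives (x, y) = (-9, -2).
Substitute into L3: (2)(-9) + (0)(-2) = -18.
This equals -18, so (-9, -2) lies on all three lines and they are concurrent.

Yes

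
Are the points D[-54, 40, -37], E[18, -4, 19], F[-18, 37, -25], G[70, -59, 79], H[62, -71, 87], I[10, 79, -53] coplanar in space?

The plane through D, E, F has normal n = DE × DF = (-360, 1152, 1368) and equation n·P = 14904.
Checking the remaining points: n·G = 14904, n·H = 14904, n·I = 14904.
All equal 14904, so all 6 points lie in one plane.

Yes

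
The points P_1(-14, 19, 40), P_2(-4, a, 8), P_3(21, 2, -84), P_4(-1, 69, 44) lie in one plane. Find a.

18

The points are coplanar iff P_1P_2 · (P_1P_3 × P_1P_4) = 0.
Expanding, this is linear in a: (-1752)a + (31536) = 0.
So a = 18.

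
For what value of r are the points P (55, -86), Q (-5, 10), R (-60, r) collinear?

98

The three points are collinear iff det[PQ; PR] = 0.
This determinant is linear in r: (-60)r + (5880) = 0, so r = 98.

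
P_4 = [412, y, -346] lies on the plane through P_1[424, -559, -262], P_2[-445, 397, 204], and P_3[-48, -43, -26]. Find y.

Coplanarity requires P_1P_2 · (P_1P_3 × P_1P_4) = 0.
P_1P_2 = (-869, 956, 466), P_1P_3 = (-472, 516, 236); the triple product is linear in y with coefficient -14868 and constant term -8370684.
Setting it to zero: y = -563.

-563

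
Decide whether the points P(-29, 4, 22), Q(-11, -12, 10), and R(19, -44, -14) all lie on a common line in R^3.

PQ = (18, -16, -12), PR = (48, -48, -36).
Comparing components 3 and 1: (-12)(48) − (18)(-36) = 72 ≠ 0, so PQ and PR are not parallel and the points are not collinear.

No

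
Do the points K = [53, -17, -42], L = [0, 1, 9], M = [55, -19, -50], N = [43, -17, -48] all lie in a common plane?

The four points are coplanar iff the 3×3 determinant with rows KL, KM, KN is zero.
Rows: (-53, 18, 51), (2, -2, -8), (-10, 0, -6).
Expanding along the first row: (-53)(12) − (18)(-92) + (51)(-20) = 0.
Zero determinant ⇒ coplanar.

Yes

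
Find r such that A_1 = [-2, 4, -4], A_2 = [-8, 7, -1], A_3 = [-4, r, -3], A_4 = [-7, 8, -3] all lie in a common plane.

Coplanarity ⇔ det[A_1A_2; A_1A_3; A_1A_4] = 0.
Expanding, this is linear in r: (9)r + (-45) = 0.
So r = 5.

5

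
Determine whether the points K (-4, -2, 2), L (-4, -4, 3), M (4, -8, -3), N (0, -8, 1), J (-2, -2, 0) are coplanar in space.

The plane through K, L, M has normal n = KL × KM = (16, 8, 16) and equation n·P = -48.
Checking the remaining points: n·N = -48, n·J = -48.
All equal -48, so all 5 points lie in one plane.

Yes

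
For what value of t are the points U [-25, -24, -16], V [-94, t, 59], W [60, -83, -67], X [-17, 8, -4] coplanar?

Normal to plane UWX: n = (924, -1428, 3192); plane equation n·P = -39900.
Requiring n·V = -39900: (-1428)t + (101472) = -39900.
So t = 99.

99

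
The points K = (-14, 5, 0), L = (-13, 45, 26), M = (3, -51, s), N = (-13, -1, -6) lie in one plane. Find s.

-70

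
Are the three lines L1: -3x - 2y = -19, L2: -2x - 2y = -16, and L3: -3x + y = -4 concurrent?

Yes

The three lines meet at one point iff the augmented coefficient matrix [aᵢ bᵢ cᵢ] has rank < 3, i.e. its determinant vanishes.
Here the determinant is 0.
It vanishes, so the lines are concurrent at (3, 5).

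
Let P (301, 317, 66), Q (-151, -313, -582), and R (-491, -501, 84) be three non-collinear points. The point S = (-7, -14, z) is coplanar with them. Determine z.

Coplanarity requires PQ · (PR × PS) = 0.
PQ = (-452, -630, -648), PR = (-792, -818, 18); the triple product is linear in z with coefficient -129224 and constant term 2713704.
Setting it to zero: z = 21.

21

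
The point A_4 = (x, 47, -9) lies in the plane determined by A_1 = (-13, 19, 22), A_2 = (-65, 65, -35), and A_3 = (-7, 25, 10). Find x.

-55

The plane through A_1, A_2, A_3 has equation −210x − 966y − 588z = -28560.
Substituting A_4: (-210)x + (-40110) = -28560, so x = -55.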